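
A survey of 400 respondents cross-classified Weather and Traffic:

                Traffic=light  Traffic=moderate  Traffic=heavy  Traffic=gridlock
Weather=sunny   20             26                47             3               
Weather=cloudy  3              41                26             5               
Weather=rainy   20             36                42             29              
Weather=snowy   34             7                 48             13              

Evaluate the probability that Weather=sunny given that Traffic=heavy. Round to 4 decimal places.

0.2883

Total with Traffic=heavy: 47 + 26 + 42 + 48 = 163.
P(Weather=sunny | Traffic=heavy) = 47/163 = 0.2883.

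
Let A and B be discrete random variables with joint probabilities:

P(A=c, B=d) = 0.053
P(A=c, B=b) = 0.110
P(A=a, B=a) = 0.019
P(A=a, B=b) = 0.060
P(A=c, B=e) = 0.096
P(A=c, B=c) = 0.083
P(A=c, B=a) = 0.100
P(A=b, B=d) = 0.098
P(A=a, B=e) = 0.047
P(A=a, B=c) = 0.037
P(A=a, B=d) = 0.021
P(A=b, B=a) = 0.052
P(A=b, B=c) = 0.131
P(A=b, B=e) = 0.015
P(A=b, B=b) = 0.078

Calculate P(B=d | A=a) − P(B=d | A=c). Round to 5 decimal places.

P(A=a) = 0.019 + 0.060 + 0.037 + 0.021 + 0.047 = 0.184; P(B=d | A=a) = 0.021/0.184 = 0.114130.
P(A=c) = 0.100 + 0.110 + 0.083 + 0.053 + 0.096 = 0.442; P(B=d | A=c) = 0.053/0.442 = 0.119910.
Difference = -0.00578.

-0.00578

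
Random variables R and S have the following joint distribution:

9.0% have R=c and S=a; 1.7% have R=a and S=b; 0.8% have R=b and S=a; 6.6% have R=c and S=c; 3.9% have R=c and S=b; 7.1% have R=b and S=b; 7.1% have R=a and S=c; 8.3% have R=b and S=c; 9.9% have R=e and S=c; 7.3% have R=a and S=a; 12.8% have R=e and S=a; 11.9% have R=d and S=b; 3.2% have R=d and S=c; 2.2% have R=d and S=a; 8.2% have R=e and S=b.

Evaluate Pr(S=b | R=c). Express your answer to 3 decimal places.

P(R=c) = 0.090 + 0.039 + 0.066 = 0.195.
P(S=b | R=c) = 0.039/0.195 = 0.200.

0.200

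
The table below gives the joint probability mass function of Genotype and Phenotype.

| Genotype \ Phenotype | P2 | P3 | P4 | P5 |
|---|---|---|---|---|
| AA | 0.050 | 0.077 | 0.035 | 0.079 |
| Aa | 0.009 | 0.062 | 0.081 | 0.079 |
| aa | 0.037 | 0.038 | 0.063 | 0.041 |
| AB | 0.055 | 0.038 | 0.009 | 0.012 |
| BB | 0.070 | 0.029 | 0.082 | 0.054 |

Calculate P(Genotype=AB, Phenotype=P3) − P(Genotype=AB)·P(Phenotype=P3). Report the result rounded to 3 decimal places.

0.010

P(Genotype=AB) = 0.055 + 0.038 + 0.009 + 0.012 = 0.114.
P(Phenotype=P3) = 0.077 + 0.062 + 0.038 + 0.038 + 0.029 = 0.244.
P(Genotype=AB, Phenotype=P3) − P(Genotype=AB)P(Phenotype=P3) = 0.038 − 0.114×0.244 = 0.010.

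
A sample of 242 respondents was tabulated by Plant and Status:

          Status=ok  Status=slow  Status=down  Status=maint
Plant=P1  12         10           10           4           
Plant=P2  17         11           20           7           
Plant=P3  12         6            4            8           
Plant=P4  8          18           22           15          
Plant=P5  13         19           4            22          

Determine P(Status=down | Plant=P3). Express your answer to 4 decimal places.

0.1333

Total with Plant=P3: 12 + 6 + 4 + 8 = 30.
P(Status=down | Plant=P3) = 4/30 = 0.1333.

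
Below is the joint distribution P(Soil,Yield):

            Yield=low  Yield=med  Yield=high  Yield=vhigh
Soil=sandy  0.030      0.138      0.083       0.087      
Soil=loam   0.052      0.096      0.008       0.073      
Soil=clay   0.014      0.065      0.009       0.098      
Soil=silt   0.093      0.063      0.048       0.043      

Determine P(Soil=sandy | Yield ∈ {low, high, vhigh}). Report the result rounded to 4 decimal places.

0.3135

P(Yield=low) = 0.030 + 0.052 + 0.014 + 0.093 = 0.189.
P(Yield=high) = 0.083 + 0.008 + 0.009 + 0.048 = 0.148.
P(Yield=vhigh) = 0.087 + 0.073 + 0.098 + 0.043 = 0.301.
P(Yield ∈ {low, high, vhigh}) = 0.189 + 0.148 + 0.301 = 0.638; P(Soil=sandy, Yield ∈ {low, high, vhigh}) = 0.030 + 0.083 + 0.087 = 0.200.
P(Soil=sandy | Yield ∈ {low, high, vhigh}) = 0.200/0.638 = 0.3135.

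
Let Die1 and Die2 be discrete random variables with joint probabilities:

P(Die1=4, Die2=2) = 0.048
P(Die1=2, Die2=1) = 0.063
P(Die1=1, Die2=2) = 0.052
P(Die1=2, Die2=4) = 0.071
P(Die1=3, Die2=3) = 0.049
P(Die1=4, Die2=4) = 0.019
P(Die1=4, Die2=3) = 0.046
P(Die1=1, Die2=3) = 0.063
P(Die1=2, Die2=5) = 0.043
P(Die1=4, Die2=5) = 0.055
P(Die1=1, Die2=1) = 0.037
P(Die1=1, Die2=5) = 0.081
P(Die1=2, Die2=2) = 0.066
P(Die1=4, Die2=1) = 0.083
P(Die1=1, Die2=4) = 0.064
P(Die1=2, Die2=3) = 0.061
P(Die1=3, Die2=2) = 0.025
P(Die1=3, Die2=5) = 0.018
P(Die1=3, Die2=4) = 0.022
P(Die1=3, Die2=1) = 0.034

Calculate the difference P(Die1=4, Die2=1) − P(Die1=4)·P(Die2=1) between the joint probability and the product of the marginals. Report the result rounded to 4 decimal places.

P(Die1=4) = 0.083 + 0.048 + 0.046 + 0.019 + 0.055 = 0.251.
P(Die2=1) = 0.037 + 0.063 + 0.034 + 0.083 = 0.217.
P(Die1=4, Die2=1) − P(Die1=4)P(Die2=1) = 0.083 − 0.251×0.217 = 0.0285.

0.0285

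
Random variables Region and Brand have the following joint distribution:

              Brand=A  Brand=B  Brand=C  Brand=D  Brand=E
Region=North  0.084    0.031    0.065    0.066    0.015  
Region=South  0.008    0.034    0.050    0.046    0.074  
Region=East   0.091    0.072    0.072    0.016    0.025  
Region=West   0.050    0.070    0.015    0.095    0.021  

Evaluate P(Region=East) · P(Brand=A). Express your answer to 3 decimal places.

0.064

P(Region=East) = 0.091 + 0.072 + 0.072 + 0.016 + 0.025 = 0.276.
P(Brand=A) = 0.084 + 0.008 + 0.091 + 0.050 = 0.233.
Product: 0.276 × 0.233 = 0.064.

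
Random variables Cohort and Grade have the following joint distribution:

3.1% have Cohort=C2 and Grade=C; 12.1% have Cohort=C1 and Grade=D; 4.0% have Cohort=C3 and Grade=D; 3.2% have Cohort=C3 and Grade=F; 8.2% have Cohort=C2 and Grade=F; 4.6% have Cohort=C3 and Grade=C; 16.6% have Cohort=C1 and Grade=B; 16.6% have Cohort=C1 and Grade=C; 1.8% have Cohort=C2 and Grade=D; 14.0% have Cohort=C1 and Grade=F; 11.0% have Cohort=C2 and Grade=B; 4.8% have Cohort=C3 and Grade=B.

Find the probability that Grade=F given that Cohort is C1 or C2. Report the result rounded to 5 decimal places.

P(Cohort=C1) = 0.166 + 0.166 + 0.121 + 0.140 = 0.593.
P(Cohort=C2) = 0.110 + 0.031 + 0.018 + 0.082 = 0.241.
P(Cohort ∈ {C1, C2}) = 0.593 + 0.241 = 0.834; P(Grade=F, Cohort ∈ {C1, C2}) = 0.140 + 0.082 = 0.222.
P(Grade=F | Cohort ∈ {C1, C2}) = 0.222/0.834 = 0.26619.

0.26619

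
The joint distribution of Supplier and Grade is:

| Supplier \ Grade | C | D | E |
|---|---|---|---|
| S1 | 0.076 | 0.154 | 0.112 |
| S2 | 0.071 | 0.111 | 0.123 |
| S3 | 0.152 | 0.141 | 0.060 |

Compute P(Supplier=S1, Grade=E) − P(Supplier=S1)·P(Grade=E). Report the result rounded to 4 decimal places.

P(Supplier=S1) = 0.076 + 0.154 + 0.112 = 0.342.
P(Grade=E) = 0.112 + 0.123 + 0.060 = 0.295.
P(Supplier=S1, Grade=E) − P(Supplier=S1)P(Grade=E) = 0.112 − 0.342×0.295 = 0.0111.

0.0111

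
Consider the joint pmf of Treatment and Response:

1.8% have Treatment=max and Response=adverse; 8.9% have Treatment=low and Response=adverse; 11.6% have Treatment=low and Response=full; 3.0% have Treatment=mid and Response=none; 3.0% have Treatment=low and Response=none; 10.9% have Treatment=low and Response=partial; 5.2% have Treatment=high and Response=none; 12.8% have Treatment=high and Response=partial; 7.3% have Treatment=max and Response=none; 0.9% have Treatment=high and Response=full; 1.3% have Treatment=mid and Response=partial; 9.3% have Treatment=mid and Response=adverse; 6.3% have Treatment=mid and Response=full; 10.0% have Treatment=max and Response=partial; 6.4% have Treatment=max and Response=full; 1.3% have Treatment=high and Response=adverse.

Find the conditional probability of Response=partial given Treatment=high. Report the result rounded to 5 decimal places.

P(Treatment=high) = 0.052 + 0.128 + 0.009 + 0.013 = 0.202.
P(Response=partial | Treatment=high) = 0.128/0.202 = 0.63366.

0.63366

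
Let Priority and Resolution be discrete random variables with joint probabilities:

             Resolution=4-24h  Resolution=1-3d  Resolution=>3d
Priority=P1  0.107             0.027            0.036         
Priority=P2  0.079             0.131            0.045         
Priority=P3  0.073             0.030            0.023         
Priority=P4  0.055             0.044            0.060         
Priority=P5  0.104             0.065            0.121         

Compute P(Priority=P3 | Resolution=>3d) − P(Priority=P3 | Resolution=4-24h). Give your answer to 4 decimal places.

-0.0939

P(Resolution=>3d) = 0.036 + 0.045 + 0.023 + 0.060 + 0.121 = 0.285; P(Priority=P3 | Resolution=>3d) = 0.023/0.285 = 0.08070.
P(Resolution=4-24h) = 0.107 + 0.079 + 0.073 + 0.055 + 0.104 = 0.418; P(Priority=P3 | Resolution=4-24h) = 0.073/0.418 = 0.17464.
Difference = -0.0939.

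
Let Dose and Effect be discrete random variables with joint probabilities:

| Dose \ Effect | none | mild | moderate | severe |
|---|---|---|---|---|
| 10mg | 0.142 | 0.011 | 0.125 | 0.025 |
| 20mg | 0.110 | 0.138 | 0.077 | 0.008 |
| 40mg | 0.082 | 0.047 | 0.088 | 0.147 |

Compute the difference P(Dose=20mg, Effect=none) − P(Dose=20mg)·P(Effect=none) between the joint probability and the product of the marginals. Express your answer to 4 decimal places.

-0.0012

P(Dose=20mg) = 0.110 + 0.138 + 0.077 + 0.008 = 0.333.
P(Effect=none) = 0.142 + 0.110 + 0.082 = 0.334.
P(Dose=20mg, Effect=none) − P(Dose=20mg)P(Effect=none) = 0.110 − 0.333×0.334 = -0.0012.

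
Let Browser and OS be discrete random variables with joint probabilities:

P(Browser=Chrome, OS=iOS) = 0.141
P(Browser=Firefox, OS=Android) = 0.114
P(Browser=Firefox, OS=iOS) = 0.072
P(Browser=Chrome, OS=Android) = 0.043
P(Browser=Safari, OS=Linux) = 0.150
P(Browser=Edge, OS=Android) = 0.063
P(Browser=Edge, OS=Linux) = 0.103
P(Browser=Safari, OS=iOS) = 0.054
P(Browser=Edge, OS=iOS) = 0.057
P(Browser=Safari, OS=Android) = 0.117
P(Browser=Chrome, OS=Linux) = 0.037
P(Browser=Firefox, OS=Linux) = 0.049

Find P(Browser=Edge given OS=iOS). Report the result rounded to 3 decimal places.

P(OS=iOS) = 0.141 + 0.072 + 0.054 + 0.057 = 0.324.
P(Browser=Edge | OS=iOS) = 0.057/0.324 = 0.176.

0.176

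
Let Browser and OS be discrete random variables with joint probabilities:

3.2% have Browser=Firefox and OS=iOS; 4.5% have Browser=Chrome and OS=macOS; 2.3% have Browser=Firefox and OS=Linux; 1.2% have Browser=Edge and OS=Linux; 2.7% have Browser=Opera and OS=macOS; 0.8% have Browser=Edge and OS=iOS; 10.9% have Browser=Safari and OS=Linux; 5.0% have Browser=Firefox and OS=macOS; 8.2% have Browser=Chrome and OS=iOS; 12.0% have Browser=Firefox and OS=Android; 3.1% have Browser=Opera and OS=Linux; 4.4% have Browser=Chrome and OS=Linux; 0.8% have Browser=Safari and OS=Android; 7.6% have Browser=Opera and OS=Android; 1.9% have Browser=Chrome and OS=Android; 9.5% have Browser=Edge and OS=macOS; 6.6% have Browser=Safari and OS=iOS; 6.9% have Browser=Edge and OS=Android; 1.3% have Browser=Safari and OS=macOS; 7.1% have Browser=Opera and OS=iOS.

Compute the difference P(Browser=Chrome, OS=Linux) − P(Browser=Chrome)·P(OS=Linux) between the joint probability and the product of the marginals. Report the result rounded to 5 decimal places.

0.00239

P(Browser=Chrome) = 0.045 + 0.044 + 0.082 + 0.019 = 0.190.
P(OS=Linux) = 0.044 + 0.023 + 0.109 + 0.012 + 0.031 = 0.219.
P(Browser=Chrome, OS=Linux) − P(Browser=Chrome)P(OS=Linux) = 0.044 − 0.190×0.219 = 0.00239.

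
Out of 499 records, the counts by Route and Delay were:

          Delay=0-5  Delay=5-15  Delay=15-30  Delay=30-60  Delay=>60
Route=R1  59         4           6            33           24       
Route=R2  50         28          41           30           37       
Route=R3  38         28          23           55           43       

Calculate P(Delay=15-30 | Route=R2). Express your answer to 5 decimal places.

0.22043

Total with Route=R2: 50 + 28 + 41 + 30 + 37 = 186.
P(Delay=15-30 | Route=R2) = 41/186 = 0.22043.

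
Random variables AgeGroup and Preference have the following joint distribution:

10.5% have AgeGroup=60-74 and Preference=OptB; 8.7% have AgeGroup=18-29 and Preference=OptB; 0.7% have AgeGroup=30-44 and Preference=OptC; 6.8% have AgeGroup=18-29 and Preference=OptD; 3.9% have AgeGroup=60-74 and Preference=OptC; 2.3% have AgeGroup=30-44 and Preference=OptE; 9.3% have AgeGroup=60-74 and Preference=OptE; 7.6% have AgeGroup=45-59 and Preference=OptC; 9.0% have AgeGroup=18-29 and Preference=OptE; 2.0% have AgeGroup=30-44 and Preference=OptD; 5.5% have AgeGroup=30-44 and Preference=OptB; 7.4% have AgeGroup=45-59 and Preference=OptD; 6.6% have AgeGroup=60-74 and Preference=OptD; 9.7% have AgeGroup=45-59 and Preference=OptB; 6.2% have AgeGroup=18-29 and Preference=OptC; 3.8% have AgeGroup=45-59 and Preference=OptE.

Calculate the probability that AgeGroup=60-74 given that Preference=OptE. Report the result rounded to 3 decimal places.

0.381

P(Preference=OptE) = 0.090 + 0.023 + 0.038 + 0.093 = 0.244.
P(AgeGroup=60-74 | Preference=OptE) = 0.093/0.244 = 0.381.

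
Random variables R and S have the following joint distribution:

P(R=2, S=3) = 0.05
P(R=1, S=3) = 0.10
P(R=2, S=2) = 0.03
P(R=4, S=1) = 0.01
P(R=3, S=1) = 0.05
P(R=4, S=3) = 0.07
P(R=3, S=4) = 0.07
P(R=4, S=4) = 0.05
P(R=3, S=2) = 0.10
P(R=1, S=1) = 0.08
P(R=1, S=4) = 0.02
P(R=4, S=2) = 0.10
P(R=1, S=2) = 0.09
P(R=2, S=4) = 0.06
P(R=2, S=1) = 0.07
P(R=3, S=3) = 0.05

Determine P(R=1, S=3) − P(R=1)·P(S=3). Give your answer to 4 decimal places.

0.0217

P(R=1) = 0.08 + 0.09 + 0.10 + 0.02 = 0.29.
P(S=3) = 0.10 + 0.05 + 0.05 + 0.07 = 0.27.
P(R=1, S=3) − P(R=1)P(S=3) = 0.10 − 0.29×0.27 = 0.0217.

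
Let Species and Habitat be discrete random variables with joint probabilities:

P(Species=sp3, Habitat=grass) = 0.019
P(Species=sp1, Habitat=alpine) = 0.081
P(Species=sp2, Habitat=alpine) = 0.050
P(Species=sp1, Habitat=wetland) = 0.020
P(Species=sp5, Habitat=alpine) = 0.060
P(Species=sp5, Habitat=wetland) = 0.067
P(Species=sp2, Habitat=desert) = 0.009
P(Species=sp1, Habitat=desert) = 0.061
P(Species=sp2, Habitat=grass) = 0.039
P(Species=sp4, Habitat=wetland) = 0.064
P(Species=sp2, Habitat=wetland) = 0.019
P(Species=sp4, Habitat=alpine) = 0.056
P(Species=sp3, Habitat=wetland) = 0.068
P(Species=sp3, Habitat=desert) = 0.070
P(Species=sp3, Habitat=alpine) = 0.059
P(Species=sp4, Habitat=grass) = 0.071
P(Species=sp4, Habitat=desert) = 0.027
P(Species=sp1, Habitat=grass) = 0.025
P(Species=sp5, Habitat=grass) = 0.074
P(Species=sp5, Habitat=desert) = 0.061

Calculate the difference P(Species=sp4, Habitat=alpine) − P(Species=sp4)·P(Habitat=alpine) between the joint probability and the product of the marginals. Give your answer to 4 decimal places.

-0.0107

P(Species=sp4) = 0.071 + 0.064 + 0.027 + 0.056 = 0.218.
P(Habitat=alpine) = 0.081 + 0.050 + 0.059 + 0.056 + 0.060 = 0.306.
P(Species=sp4, Habitat=alpine) − P(Species=sp4)P(Habitat=alpine) = 0.056 − 0.218×0.306 = -0.0107.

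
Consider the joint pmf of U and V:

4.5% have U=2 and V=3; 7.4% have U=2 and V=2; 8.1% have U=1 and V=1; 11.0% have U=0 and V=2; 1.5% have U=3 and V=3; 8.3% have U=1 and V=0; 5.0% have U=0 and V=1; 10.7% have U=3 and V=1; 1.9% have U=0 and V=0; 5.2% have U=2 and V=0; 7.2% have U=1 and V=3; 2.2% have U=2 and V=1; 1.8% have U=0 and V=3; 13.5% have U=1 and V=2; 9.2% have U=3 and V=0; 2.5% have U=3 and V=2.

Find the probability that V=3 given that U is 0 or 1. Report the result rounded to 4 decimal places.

P(U=0) = 0.019 + 0.050 + 0.110 + 0.018 = 0.197.
P(U=1) = 0.083 + 0.081 + 0.135 + 0.072 = 0.371.
P(U ∈ {0, 1}) = 0.197 + 0.371 = 0.568; P(V=3, U ∈ {0, 1}) = 0.018 + 0.072 = 0.090.
P(V=3 | U ∈ {0, 1}) = 0.090/0.568 = 0.1585.

0.1585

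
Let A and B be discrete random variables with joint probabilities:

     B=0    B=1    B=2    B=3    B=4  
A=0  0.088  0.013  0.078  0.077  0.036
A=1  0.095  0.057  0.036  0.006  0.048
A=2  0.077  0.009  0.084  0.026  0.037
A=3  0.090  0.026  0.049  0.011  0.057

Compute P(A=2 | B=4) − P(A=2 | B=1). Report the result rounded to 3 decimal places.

0.122

P(B=4) = 0.036 + 0.048 + 0.037 + 0.057 = 0.178; P(A=2 | B=4) = 0.037/0.178 = 0.2079.
P(B=1) = 0.013 + 0.057 + 0.009 + 0.026 = 0.105; P(A=2 | B=1) = 0.009/0.105 = 0.0857.
Difference = 0.122.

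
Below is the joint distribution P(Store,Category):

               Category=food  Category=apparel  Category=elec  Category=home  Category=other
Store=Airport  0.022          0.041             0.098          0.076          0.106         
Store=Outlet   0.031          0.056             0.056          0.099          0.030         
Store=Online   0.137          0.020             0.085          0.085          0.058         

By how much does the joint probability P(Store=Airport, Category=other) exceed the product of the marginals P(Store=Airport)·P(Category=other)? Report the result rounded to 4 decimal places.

P(Store=Airport) = 0.022 + 0.041 + 0.098 + 0.076 + 0.106 = 0.343.
P(Category=other) = 0.106 + 0.030 + 0.058 = 0.194.
P(Store=Airport, Category=other) − P(Store=Airport)P(Category=other) = 0.106 − 0.343×0.194 = 0.0395.

0.0395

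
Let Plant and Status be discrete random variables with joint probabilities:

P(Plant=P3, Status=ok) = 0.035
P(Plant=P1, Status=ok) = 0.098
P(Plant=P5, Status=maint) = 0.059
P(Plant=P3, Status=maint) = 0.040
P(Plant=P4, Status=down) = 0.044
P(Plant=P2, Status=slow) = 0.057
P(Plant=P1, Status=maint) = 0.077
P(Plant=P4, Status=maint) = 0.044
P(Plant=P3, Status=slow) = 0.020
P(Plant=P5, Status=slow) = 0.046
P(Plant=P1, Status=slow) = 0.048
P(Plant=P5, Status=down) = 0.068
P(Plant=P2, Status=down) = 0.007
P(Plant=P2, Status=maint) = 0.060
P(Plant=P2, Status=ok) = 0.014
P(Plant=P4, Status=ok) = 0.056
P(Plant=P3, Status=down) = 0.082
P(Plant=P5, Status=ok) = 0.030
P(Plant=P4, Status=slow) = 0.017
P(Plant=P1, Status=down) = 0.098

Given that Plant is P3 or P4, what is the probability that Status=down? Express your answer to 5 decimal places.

P(Plant=P3) = 0.035 + 0.020 + 0.082 + 0.040 = 0.177.
P(Plant=P4) = 0.056 + 0.017 + 0.044 + 0.044 = 0.161.
P(Plant ∈ {P3, P4}) = 0.177 + 0.161 = 0.338; P(Status=down, Plant ∈ {P3, P4}) = 0.082 + 0.044 = 0.126.
P(Status=down | Plant ∈ {P3, P4}) = 0.126/0.338 = 0.37278.

0.37278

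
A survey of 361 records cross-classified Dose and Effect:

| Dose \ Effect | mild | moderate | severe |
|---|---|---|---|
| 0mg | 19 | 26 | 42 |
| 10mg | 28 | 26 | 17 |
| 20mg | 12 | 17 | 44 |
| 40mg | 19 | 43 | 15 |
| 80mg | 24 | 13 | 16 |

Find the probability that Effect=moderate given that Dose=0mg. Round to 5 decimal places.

0.29885

Total with Dose=0mg: 19 + 26 + 42 = 87.
P(Effect=moderate | Dose=0mg) = 26/87 = 0.29885.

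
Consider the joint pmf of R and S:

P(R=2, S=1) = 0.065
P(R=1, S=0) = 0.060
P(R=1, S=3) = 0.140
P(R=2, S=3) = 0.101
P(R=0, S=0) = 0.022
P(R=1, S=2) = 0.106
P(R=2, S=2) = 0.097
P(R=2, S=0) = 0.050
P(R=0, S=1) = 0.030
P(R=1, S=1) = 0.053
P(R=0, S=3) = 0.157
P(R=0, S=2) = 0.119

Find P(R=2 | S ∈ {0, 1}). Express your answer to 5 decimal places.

0.41071

P(S=0) = 0.022 + 0.060 + 0.050 = 0.132.
P(S=1) = 0.030 + 0.053 + 0.065 = 0.148.
P(S ∈ {0, 1}) = 0.132 + 0.148 = 0.280; P(R=2, S ∈ {0, 1}) = 0.050 + 0.065 = 0.115.
P(R=2 | S ∈ {0, 1}) = 0.115/0.280 = 0.41071.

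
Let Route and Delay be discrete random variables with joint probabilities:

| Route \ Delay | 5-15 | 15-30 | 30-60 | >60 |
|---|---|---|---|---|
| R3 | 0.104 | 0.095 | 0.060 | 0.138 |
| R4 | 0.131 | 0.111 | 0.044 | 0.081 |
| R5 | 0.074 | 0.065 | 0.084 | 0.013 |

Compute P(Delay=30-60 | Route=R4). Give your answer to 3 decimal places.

0.120

P(Route=R4) = 0.131 + 0.111 + 0.044 + 0.081 = 0.367.
P(Delay=30-60 | Route=R4) = 0.044/0.367 = 0.120.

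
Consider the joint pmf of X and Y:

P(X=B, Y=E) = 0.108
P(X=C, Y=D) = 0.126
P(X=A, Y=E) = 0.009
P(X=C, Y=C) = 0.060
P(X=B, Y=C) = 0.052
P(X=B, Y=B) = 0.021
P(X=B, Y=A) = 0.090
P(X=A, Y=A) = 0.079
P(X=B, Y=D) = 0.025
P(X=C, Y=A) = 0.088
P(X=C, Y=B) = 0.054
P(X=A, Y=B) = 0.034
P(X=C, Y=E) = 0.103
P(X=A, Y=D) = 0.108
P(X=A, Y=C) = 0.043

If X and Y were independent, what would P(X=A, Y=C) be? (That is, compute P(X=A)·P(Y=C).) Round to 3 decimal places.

P(X=A) = 0.079 + 0.034 + 0.043 + 0.108 + 0.009 = 0.273.
P(Y=C) = 0.043 + 0.052 + 0.060 = 0.155.
Product: 0.273 × 0.155 = 0.042.

0.042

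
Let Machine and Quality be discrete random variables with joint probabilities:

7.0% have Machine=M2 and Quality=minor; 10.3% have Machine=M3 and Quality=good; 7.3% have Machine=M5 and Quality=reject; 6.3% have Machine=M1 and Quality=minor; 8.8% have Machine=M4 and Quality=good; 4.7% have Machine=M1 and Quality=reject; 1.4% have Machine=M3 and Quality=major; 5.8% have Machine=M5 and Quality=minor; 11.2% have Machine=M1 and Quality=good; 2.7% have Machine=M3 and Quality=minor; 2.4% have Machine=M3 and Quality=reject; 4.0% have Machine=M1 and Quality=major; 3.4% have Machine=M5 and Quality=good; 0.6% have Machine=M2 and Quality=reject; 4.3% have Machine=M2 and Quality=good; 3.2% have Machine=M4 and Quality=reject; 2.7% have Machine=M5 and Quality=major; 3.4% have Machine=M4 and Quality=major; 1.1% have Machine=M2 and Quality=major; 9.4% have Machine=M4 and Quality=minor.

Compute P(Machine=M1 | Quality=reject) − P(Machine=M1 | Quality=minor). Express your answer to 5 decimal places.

0.05632

P(Quality=reject) = 0.047 + 0.006 + 0.024 + 0.032 + 0.073 = 0.182; P(Machine=M1 | Quality=reject) = 0.047/0.182 = 0.258242.
P(Quality=minor) = 0.063 + 0.070 + 0.027 + 0.094 + 0.058 = 0.312; P(Machine=M1 | Quality=minor) = 0.063/0.312 = 0.201923.
Difference = 0.05632.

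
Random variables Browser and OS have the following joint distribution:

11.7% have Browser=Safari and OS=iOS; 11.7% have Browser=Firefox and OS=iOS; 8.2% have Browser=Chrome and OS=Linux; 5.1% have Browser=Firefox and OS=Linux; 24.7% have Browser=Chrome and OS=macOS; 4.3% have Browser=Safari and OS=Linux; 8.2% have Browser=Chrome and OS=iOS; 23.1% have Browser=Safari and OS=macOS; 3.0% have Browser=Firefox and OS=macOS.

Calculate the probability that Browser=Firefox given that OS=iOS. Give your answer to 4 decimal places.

0.3703

P(OS=iOS) = 0.082 + 0.117 + 0.117 = 0.316.
P(Browser=Firefox | OS=iOS) = 0.117/0.316 = 0.3703.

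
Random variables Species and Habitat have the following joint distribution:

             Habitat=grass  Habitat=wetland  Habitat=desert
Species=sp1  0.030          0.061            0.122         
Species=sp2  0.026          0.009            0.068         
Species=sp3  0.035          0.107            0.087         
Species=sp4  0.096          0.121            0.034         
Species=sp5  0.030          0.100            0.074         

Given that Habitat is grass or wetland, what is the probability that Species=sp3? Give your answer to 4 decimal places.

0.2309

P(Habitat=grass) = 0.030 + 0.026 + 0.035 + 0.096 + 0.030 = 0.217.
P(Habitat=wetland) = 0.061 + 0.009 + 0.107 + 0.121 + 0.100 = 0.398.
P(Habitat ∈ {grass, wetland}) = 0.217 + 0.398 = 0.615; P(Species=sp3, Habitat ∈ {grass, wetland}) = 0.035 + 0.107 = 0.142.
P(Species=sp3 | Habitat ∈ {grass, wetland}) = 0.142/0.615 = 0.2309.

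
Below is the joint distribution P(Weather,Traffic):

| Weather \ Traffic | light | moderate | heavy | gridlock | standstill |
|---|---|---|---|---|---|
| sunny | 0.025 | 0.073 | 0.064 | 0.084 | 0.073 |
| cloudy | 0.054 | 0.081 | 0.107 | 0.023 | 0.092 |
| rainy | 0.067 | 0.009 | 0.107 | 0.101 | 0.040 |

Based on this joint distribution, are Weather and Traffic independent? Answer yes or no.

P(Weather=cloudy) = 0.357 and P(Traffic=gridlock) = 0.208, so their product is 0.07426, but P(Weather=cloudy, Traffic=gridlock) = 0.023. Since these differ, Weather and Traffic are not independent.

no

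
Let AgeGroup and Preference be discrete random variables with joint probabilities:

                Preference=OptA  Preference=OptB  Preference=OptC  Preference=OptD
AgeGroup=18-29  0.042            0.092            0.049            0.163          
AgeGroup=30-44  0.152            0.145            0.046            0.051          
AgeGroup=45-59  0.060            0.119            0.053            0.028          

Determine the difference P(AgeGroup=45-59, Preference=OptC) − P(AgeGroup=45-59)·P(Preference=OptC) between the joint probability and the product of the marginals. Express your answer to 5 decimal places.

0.01452

P(AgeGroup=45-59) = 0.060 + 0.119 + 0.053 + 0.028 = 0.260.
P(Preference=OptC) = 0.049 + 0.046 + 0.053 = 0.148.
P(AgeGroup=45-59, Preference=OptC) − P(AgeGroup=45-59)P(Preference=OptC) = 0.053 − 0.260×0.148 = 0.01452.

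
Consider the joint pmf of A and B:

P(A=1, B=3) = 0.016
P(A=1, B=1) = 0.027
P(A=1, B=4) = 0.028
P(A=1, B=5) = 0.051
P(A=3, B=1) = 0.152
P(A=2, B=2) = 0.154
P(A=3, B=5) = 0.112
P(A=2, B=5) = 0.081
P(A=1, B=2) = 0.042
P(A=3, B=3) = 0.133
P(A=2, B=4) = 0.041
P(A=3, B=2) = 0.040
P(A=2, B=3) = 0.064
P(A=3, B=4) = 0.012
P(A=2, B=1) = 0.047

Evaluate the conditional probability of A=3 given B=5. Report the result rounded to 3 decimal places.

P(B=5) = 0.051 + 0.081 + 0.112 = 0.244.
P(A=3 | B=5) = 0.112/0.244 = 0.459.

0.459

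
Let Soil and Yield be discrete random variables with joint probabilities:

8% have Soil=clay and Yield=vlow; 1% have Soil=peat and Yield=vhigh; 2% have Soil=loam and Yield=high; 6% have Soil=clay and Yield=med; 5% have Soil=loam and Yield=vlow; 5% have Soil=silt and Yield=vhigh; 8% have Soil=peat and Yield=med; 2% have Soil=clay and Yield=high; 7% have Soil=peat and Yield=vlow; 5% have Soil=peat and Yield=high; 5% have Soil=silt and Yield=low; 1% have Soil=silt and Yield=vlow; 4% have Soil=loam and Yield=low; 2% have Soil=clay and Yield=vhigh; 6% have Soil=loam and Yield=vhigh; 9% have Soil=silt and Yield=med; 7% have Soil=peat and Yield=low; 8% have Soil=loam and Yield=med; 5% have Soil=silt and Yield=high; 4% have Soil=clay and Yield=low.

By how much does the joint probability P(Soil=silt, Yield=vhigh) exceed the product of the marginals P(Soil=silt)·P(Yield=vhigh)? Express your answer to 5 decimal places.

P(Soil=silt) = 0.01 + 0.05 + 0.09 + 0.05 + 0.05 = 0.25.
P(Yield=vhigh) = 0.06 + 0.02 + 0.05 + 0.01 = 0.14.
P(Soil=silt, Yield=vhigh) − P(Soil=silt)P(Yield=vhigh) = 0.05 − 0.25×0.14 = 0.01500.

0.01500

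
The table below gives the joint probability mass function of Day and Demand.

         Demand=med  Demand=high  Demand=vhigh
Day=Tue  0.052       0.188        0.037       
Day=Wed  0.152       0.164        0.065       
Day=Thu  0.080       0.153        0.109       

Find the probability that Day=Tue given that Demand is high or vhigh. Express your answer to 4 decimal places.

P(Demand=high) = 0.188 + 0.164 + 0.153 = 0.505.
P(Demand=vhigh) = 0.037 + 0.065 + 0.109 = 0.211.
P(Demand ∈ {high, vhigh}) = 0.505 + 0.211 = 0.716; P(Day=Tue, Demand ∈ {high, vhigh}) = 0.188 + 0.037 = 0.225.
P(Day=Tue | Demand ∈ {high, vhigh}) = 0.225/0.716 = 0.3142.

0.3142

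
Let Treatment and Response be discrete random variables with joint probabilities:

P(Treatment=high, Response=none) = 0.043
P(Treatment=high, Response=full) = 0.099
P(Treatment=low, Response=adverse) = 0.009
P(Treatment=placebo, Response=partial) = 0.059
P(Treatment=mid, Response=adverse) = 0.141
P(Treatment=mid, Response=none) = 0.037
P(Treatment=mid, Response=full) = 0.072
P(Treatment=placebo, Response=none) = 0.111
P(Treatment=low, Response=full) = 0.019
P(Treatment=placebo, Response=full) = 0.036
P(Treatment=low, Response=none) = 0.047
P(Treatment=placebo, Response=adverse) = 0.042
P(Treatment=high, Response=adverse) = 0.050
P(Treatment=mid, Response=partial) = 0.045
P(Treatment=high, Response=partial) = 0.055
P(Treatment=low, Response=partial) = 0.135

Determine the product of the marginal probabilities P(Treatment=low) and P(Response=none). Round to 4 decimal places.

P(Treatment=low) = 0.047 + 0.135 + 0.019 + 0.009 = 0.210.
P(Response=none) = 0.111 + 0.047 + 0.037 + 0.043 = 0.238.
Product: 0.210 × 0.238 = 0.0500.

0.0500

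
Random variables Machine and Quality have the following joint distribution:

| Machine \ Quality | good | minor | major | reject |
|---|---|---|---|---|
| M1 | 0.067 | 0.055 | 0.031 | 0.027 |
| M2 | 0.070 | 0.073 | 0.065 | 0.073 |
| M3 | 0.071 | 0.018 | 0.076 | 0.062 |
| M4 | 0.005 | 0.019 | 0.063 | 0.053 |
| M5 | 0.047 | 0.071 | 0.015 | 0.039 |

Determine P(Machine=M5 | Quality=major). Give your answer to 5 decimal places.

0.06000

P(Quality=major) = 0.031 + 0.065 + 0.076 + 0.063 + 0.015 = 0.250.
P(Machine=M5 | Quality=major) = 0.015/0.250 = 0.06000.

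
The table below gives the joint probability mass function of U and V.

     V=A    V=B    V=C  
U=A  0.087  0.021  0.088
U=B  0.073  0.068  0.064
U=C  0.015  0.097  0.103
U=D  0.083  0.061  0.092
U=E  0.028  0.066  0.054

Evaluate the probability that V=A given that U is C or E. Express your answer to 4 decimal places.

0.1185

P(U=C) = 0.015 + 0.097 + 0.103 = 0.215.
P(U=E) = 0.028 + 0.066 + 0.054 = 0.148.
P(U ∈ {C, E}) = 0.215 + 0.148 = 0.363; P(V=A, U ∈ {C, E}) = 0.015 + 0.028 = 0.043.
P(V=A | U ∈ {C, E}) = 0.043/0.363 = 0.1185.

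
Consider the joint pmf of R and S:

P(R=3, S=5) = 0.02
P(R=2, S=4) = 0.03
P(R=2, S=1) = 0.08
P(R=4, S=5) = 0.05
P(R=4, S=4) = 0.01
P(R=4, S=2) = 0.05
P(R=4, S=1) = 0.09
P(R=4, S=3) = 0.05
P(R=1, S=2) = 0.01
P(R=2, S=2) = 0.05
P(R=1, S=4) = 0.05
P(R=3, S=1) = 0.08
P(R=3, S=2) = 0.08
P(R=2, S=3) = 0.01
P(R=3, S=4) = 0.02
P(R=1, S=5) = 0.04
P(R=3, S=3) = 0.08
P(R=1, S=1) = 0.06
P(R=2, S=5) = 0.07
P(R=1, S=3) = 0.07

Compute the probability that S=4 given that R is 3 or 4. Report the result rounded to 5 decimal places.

0.05660

P(R=3) = 0.08 + 0.08 + 0.08 + 0.02 + 0.02 = 0.28.
P(R=4) = 0.09 + 0.05 + 0.05 + 0.01 + 0.05 = 0.25.
P(R ∈ {3, 4}) = 0.28 + 0.25 = 0.53; P(S=4, R ∈ {3, 4}) = 0.02 + 0.01 = 0.03.
P(S=4 | R ∈ {3, 4}) = 0.03/0.53 = 0.05660.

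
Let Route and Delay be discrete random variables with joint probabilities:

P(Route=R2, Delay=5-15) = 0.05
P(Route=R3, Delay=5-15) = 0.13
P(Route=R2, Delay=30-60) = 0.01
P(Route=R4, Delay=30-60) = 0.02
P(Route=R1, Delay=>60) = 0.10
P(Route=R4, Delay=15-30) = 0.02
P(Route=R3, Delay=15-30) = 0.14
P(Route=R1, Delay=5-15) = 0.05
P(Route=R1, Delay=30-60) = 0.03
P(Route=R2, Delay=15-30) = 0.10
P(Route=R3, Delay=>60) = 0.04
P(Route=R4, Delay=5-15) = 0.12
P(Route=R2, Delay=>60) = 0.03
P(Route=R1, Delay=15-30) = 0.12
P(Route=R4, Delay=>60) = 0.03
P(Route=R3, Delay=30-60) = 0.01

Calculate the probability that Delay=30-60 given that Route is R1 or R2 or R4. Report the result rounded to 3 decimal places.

0.088

P(Route=R1) = 0.05 + 0.12 + 0.03 + 0.10 = 0.30.
P(Route=R2) = 0.05 + 0.10 + 0.01 + 0.03 = 0.19.
P(Route=R4) = 0.12 + 0.02 + 0.02 + 0.03 = 0.19.
P(Route ∈ {R1, R2, R4}) = 0.30 + 0.19 + 0.19 = 0.68; P(Delay=30-60, Route ∈ {R1, R2, R4}) = 0.03 + 0.01 + 0.02 = 0.06.
P(Delay=30-60 | Route ∈ {R1, R2, R4}) = 0.06/0.68 = 0.088.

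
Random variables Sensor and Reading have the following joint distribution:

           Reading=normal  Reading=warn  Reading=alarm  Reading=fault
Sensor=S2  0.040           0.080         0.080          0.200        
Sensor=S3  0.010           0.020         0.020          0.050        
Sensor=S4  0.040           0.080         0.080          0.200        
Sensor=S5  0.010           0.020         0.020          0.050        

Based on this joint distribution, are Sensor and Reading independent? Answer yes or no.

yes

Every cell satisfies P(Sensor,Reading) = P(Sensor)·P(Reading). For instance P(Sensor=S2) = 0.400, P(Reading=warn) = 0.200, and 0.400×0.200 = 0.080 matches the joint entry. So Sensor and Reading are independent.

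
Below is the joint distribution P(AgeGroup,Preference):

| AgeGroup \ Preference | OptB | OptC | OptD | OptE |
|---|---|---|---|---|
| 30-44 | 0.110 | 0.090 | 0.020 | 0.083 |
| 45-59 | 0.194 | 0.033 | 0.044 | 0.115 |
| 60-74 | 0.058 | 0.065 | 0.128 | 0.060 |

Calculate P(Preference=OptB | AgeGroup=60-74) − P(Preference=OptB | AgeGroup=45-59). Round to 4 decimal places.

P(AgeGroup=60-74) = 0.058 + 0.065 + 0.128 + 0.060 = 0.311; P(Preference=OptB | AgeGroup=60-74) = 0.058/0.311 = 0.18650.
P(AgeGroup=45-59) = 0.194 + 0.033 + 0.044 + 0.115 = 0.386; P(Preference=OptB | AgeGroup=45-59) = 0.194/0.386 = 0.50259.
Difference = -0.3161.

-0.3161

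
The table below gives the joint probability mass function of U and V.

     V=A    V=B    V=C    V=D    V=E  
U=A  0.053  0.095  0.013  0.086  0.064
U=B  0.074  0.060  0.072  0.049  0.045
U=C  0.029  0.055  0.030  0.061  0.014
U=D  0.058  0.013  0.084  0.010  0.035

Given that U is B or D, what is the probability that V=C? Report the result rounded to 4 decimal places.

P(U=B) = 0.074 + 0.060 + 0.072 + 0.049 + 0.045 = 0.300.
P(U=D) = 0.058 + 0.013 + 0.084 + 0.010 + 0.035 = 0.200.
P(U ∈ {B, D}) = 0.300 + 0.200 = 0.500; P(V=C, U ∈ {B, D}) = 0.072 + 0.084 = 0.156.
P(V=C | U ∈ {B, D}) = 0.156/0.500 = 0.3120.

0.3120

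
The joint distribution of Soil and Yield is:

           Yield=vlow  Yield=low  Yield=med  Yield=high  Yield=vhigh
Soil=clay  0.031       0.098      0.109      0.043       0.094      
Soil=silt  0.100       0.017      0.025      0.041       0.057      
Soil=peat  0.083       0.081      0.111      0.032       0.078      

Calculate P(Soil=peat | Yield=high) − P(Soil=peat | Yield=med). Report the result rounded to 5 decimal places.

P(Yield=high) = 0.043 + 0.041 + 0.032 = 0.116; P(Soil=peat | Yield=high) = 0.032/0.116 = 0.275862.
P(Yield=med) = 0.109 + 0.025 + 0.111 = 0.245; P(Soil=peat | Yield=med) = 0.111/0.245 = 0.453061.
Difference = -0.17720.

-0.17720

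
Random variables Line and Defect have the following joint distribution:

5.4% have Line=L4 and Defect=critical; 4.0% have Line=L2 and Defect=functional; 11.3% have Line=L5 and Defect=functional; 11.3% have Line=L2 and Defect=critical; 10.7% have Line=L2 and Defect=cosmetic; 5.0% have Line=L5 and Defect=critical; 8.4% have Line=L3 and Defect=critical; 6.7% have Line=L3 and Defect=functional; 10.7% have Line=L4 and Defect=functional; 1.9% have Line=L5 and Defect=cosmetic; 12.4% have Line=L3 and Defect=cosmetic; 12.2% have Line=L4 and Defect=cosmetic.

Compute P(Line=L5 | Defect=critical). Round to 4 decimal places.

P(Defect=critical) = 0.113 + 0.084 + 0.054 + 0.050 = 0.301.
P(Line=L5 | Defect=critical) = 0.050/0.301 = 0.1661.

0.1661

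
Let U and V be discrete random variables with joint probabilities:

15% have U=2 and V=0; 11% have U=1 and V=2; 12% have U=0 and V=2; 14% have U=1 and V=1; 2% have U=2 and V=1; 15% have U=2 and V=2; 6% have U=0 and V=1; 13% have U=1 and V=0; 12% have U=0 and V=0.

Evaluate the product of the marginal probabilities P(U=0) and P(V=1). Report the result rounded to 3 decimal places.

0.066

P(U=0) = 0.12 + 0.06 + 0.12 = 0.30.
P(V=1) = 0.06 + 0.14 + 0.02 = 0.22.
Product: 0.30 × 0.22 = 0.066.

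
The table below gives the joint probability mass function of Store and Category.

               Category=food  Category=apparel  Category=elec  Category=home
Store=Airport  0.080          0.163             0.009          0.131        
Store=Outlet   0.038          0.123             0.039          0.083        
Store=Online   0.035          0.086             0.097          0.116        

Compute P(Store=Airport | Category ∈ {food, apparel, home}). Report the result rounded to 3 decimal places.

0.437

P(Category=food) = 0.080 + 0.038 + 0.035 = 0.153.
P(Category=apparel) = 0.163 + 0.123 + 0.086 = 0.372.
P(Category=home) = 0.131 + 0.083 + 0.116 = 0.330.
P(Category ∈ {food, apparel, home}) = 0.153 + 0.372 + 0.330 = 0.855; P(Store=Airport, Category ∈ {food, apparel, home}) = 0.080 + 0.163 + 0.131 = 0.374.
P(Store=Airport | Category ∈ {food, apparel, home}) = 0.374/0.855 = 0.437.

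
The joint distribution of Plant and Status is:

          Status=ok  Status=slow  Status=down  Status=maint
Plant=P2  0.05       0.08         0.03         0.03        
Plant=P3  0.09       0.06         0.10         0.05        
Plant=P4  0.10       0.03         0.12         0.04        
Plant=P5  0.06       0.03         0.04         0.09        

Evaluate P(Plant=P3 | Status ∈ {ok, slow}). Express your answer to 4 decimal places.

0.3000

P(Status=ok) = 0.05 + 0.09 + 0.10 + 0.06 = 0.30.
P(Status=slow) = 0.08 + 0.06 + 0.03 + 0.03 = 0.20.
P(Status ∈ {ok, slow}) = 0.30 + 0.20 = 0.50; P(Plant=P3, Status ∈ {ok, slow}) = 0.09 + 0.06 = 0.15.
P(Plant=P3 | Status ∈ {ok, slow}) = 0.15/0.50 = 0.3000.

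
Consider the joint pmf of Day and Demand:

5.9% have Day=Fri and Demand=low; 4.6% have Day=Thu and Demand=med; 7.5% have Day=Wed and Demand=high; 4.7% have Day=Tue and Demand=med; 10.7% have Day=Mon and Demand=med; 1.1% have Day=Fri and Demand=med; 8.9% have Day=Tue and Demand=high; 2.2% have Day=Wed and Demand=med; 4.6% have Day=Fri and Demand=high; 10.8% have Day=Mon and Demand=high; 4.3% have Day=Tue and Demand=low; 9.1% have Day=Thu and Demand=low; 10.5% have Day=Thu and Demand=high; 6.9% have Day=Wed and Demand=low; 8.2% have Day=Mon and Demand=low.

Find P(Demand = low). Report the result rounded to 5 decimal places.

P(Demand=low) = 0.082 + 0.043 + 0.069 + 0.091 + 0.059 = 0.344.

0.34400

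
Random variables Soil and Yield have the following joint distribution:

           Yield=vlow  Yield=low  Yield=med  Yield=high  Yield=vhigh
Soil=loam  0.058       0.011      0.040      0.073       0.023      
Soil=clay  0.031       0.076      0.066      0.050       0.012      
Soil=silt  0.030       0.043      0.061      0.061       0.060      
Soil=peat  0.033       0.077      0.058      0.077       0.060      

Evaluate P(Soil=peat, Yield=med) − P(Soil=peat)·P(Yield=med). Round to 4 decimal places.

P(Soil=peat) = 0.033 + 0.077 + 0.058 + 0.077 + 0.060 = 0.305.
P(Yield=med) = 0.040 + 0.066 + 0.061 + 0.058 = 0.225.
P(Soil=peat, Yield=med) − P(Soil=peat)P(Yield=med) = 0.058 − 0.305×0.225 = -0.0106.

-0.0106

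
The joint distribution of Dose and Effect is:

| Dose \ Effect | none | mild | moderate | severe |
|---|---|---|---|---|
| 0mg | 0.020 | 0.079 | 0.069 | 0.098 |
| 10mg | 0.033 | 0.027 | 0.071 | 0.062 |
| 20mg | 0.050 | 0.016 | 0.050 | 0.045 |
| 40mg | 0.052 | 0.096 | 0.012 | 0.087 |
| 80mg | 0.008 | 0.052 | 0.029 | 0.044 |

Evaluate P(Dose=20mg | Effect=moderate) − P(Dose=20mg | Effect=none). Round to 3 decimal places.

-0.090

P(Effect=moderate) = 0.069 + 0.071 + 0.050 + 0.012 + 0.029 = 0.231; P(Dose=20mg | Effect=moderate) = 0.050/0.231 = 0.2165.
P(Effect=none) = 0.020 + 0.033 + 0.050 + 0.052 + 0.008 = 0.163; P(Dose=20mg | Effect=none) = 0.050/0.163 = 0.3067.
Difference = -0.090.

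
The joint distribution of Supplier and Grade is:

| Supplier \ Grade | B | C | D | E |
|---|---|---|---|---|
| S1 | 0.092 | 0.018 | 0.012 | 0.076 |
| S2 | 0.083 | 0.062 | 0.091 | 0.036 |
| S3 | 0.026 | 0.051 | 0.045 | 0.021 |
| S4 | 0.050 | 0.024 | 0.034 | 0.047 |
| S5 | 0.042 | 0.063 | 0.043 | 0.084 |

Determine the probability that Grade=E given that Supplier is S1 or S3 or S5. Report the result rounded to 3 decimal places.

0.316

P(Supplier=S1) = 0.092 + 0.018 + 0.012 + 0.076 = 0.198.
P(Supplier=S3) = 0.026 + 0.051 + 0.045 + 0.021 = 0.143.
P(Supplier=S5) = 0.042 + 0.063 + 0.043 + 0.084 = 0.232.
P(Supplier ∈ {S1, S3, S5}) = 0.198 + 0.143 + 0.232 = 0.573; P(Grade=E, Supplier ∈ {S1, S3, S5}) = 0.076 + 0.021 + 0.084 = 0.181.
P(Grade=E | Supplier ∈ {S1, S3, S5}) = 0.181/0.573 = 0.316.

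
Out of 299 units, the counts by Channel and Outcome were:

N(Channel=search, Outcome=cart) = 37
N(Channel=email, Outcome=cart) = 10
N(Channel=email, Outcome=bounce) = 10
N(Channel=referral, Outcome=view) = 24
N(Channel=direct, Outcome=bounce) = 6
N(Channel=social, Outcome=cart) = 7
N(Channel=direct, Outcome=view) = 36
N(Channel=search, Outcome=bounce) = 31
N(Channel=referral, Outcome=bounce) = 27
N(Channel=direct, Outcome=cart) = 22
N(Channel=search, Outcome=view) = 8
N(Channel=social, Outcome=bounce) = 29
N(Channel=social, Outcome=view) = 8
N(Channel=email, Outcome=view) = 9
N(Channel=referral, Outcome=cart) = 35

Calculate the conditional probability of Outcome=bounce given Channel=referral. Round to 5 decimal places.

0.31395

Total with Channel=referral: 27 + 24 + 35 = 86.
P(Outcome=bounce | Channel=referral) = 27/86 = 0.31395.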